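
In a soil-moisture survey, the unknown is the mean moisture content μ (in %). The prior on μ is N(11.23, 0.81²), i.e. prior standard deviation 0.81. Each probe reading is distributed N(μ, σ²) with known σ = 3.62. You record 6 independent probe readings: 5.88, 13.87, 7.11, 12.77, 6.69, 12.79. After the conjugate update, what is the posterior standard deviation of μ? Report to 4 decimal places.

0.7103

For Normal data with known variance σ², a Normal(μ₀, σ₀²) prior on μ is conjugate. Posterior precision = 1/σ₀² + n/σ²; posterior mean is the precision-weighted average of μ₀ and x̄.
σ₀² = 0.81² = 0.6561, σ² = 3.62² = 13.1044; σ² + n·σ₀² = 13.1044 + 6·0.6561 = 17.041.
Posterior precision = 1/σ₀² + n/σ² = 1/0.6561 + 6/13.1044 = (σ² + n·σ₀²)/(σ₀²σ²) = 17.041/(0.6561·13.1044); posterior variance σₙ² = σ₀²σ²/(σ² + n·σ₀²) = 0.6561·13.1044/17.041 = 0.504536.
Posterior SD = √σₙ² = √(0.6561·13.1044/17.041) = 0.7103.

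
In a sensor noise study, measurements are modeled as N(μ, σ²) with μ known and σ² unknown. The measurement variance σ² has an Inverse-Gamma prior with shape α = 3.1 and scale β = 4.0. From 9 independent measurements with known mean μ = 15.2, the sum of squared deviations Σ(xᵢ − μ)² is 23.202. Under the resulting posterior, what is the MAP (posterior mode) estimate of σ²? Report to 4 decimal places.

With known mean μ and an Inverse-Gamma(α, β) prior on σ², the Normal likelihood is conjugate: posterior is Inv-Gamma(α + n/2, β + Σ(xᵢ−μ)²/2).
Posterior: Inv-Gamma(3.1 + 9/2, 4.0 + 23.202/2) = Inv-Gamma(7.60, 15.6010).
Mode = β/(α+1) = 15.6010/8.60 = 1.8141.

1.8141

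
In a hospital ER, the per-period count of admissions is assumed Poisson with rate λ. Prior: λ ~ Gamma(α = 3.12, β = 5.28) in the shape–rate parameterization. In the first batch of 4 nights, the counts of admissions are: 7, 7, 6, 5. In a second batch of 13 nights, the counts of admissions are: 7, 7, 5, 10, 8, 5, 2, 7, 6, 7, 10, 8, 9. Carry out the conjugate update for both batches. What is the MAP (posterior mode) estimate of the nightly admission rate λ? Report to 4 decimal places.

5.3016

With a Gamma(shape α, rate β) prior, the Poisson likelihood is conjugate: the posterior is Gamma(α + ΣXᵢ, β + n).
Batch 1: sum of counts S = 25 over n = 4 nights.
After batch 1: Gamma(α+S, β+n) = Gamma(3.12+25, 5.28+4) = Gamma(28.12, 9.28).
Batch 2: sum of counts S = 91 over n = 13 nights.
After batch 2: Gamma(α+S, β+n) = Gamma(28.12+91, 9.28+13) = Gamma(119.12, 22.28).
Mode of Gamma(α,β) for α≥1 is (α−1)/β = 118.12/22.28 = 5.3016.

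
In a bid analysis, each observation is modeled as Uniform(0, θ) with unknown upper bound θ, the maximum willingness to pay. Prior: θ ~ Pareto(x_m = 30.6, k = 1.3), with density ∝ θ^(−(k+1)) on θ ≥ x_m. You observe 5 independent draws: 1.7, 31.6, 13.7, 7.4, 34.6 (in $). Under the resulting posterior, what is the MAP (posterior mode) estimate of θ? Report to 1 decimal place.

A Pareto(scale x_m, shape k) prior on the upper bound θ of Uniform(0, θ) is conjugate: posterior is Pareto(max(x_m, max xᵢ), k + n).
Sample maximum = 34.6; prior scale x_m = 30.6 → posterior scale = max = 34.6.
Posterior shape = 1.3 + 5 = 6.3.
The Pareto density is decreasing on [x_m, ∞), so the mode is x_m = 34.6.

34.6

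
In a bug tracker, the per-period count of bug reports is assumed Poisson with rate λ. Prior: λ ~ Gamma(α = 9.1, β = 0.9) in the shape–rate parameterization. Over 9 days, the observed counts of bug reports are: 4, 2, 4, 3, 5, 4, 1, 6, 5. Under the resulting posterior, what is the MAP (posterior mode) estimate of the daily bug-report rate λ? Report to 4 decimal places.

4.2525

With a Gamma(shape α, rate β) prior, the Poisson likelihood is conjugate: the posterior is Gamma(α + ΣXᵢ, β + n).
Sum of counts S = 34 over n = 9 days.
Posterior: Gamma(α+S, β+n) = Gamma(9.1+34, 0.9+9) = Gamma(43.1, 9.9).
Mode of Gamma(α,β) for α≥1 is (α−1)/β = 42.1/9.9 = 4.2525.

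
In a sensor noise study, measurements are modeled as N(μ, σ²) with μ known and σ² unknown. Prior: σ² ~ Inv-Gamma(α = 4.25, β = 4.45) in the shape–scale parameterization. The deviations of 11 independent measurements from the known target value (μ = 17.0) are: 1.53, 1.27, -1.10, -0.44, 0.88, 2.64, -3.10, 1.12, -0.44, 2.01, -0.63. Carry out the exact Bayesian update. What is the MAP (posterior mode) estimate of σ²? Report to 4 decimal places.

1.7440

With known mean μ and an Inverse-Gamma(α, β) prior on σ², the Normal likelihood is conjugate: posterior is Inv-Gamma(α + n/2, β + Σ(xᵢ−μ)²/2).
Σ(xᵢ−μ)² = (1.53)² + (1.27)² + (-1.10)² + (-0.44)² + (0.88)² + (2.64)² + (-3.10)² + (1.12)² + (-0.44)² + (2.01)² + (-0.63)² = 28.5964.
Posterior: Inv-Gamma(4.25 + 11/2, 4.45 + 28.5964/2) = Inv-Gamma(9.75, 18.74820).
Mode = β/(α+1) = 18.74820/10.75 = 1.7440.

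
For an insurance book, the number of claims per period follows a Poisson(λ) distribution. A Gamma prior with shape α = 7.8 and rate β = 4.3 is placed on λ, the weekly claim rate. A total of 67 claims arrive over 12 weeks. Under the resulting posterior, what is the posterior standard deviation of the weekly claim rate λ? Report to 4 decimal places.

With a Gamma(shape α, rate β) prior, the Poisson likelihood is conjugate: the posterior is Gamma(α + ΣXᵢ, β + n).
Posterior: Gamma(α+S, β+n) = Gamma(7.8+67, 4.3+12) = Gamma(74.8, 16.3).
SD = √α/β = √74.8/16.3 = 0.5306.

0.5306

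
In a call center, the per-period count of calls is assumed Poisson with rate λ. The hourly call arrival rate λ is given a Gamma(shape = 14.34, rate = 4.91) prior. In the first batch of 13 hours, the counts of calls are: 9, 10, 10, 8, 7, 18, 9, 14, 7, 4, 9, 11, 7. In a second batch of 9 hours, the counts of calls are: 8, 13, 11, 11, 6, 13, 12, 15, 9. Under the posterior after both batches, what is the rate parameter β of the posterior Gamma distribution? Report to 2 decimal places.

26.91

With a Gamma(shape α, rate β) prior, the Poisson likelihood is conjugate: the posterior is Gamma(α + ΣXᵢ, β + n).
Batch 1: sum of counts S = 123 over n = 13 hours.
After batch 1: Gamma(α+S, β+n) = Gamma(14.34+123, 4.91+13) = Gamma(137.34, 17.91).
Batch 2: sum of counts S = 98 over n = 9 hours.
After batch 2: Gamma(α+S, β+n) = Gamma(137.34+98, 17.91+9) = Gamma(235.34, 26.91).
Posterior β = 26.91.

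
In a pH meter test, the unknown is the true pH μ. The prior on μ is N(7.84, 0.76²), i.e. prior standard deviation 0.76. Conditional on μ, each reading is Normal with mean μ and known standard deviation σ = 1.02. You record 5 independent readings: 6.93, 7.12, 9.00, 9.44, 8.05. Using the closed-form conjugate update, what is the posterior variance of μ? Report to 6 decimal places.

0.152972

For Normal data with known variance σ², a Normal(μ₀, σ₀²) prior on μ is conjugate. Posterior precision = 1/σ₀² + n/σ²; posterior mean is the precision-weighted average of μ₀ and x̄.
σ₀² = 0.76² = 0.5776, σ² = 1.02² = 1.0404; σ² + n·σ₀² = 1.0404 + 5·0.5776 = 3.9284.
Posterior precision = 1/σ₀² + n/σ² = 1/0.5776 + 5/1.0404 = (σ² + n·σ₀²)/(σ₀²σ²) = 3.9284/(0.5776·1.0404); posterior variance σₙ² = σ₀²σ²/(σ² + n·σ₀²) = 0.5776·1.0404/3.9284 = 0.152972.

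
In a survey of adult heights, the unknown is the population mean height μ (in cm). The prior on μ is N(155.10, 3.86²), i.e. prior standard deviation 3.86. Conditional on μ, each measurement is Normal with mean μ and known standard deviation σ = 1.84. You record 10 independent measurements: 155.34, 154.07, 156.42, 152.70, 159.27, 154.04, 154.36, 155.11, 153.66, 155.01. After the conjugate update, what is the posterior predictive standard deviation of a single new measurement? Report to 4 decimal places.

1.9279

For Normal data with known variance σ², a Normal(μ₀, σ₀²) prior on μ is conjugate. Posterior precision = 1/σ₀² + n/σ²; posterior mean is the precision-weighted average of μ₀ and x̄.
σ₀² = 3.86² = 14.8996, σ² = 1.84² = 3.3856; σ² + n·σ₀² = 3.3856 + 10·14.8996 = 152.3816.
Posterior precision = 1/σ₀² + n/σ² = 1/14.8996 + 10/3.3856 = (σ² + n·σ₀²)/(σ₀²σ²) = 152.3816/(14.8996·3.3856); posterior variance σₙ² = σ₀²σ²/(σ² + n·σ₀²) = 14.8996·3.3856/152.3816 = 0.331038.
Predictive variance for one new observation = σₙ² + σ² = 14.8996·3.3856/152.3816 + 3.3856 = σ²·(σ₀² + 152.3816)/152.3816 = 3.3856·167.2812/152.3816 = 3.716638; SD = √(3.3856·167.2812/152.3816) = 1.9279.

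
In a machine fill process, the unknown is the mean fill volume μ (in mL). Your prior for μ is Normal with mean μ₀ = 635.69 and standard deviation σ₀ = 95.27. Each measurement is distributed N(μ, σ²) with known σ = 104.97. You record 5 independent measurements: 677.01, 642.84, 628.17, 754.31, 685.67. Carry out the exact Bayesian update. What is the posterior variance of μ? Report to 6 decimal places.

1773.206306

For Normal data with known variance σ², a Normal(μ₀, σ₀²) prior on μ is conjugate. Posterior precision = 1/σ₀² + n/σ²; posterior mean is the precision-weighted average of μ₀ and x̄.
σ₀² = 95.27² = 9076.3729, σ² = 104.97² = 11018.7009; σ² + n·σ₀² = 11018.7009 + 5·9076.3729 = 56400.5654.
Posterior precision = 1/σ₀² + n/σ² = 1/9076.3729 + 5/11018.7009 = (σ² + n·σ₀²)/(σ₀²σ²) = 56400.5654/(9076.3729·11018.7009); posterior variance σₙ² = σ₀²σ²/(σ² + n·σ₀²) = 9076.3729·11018.7009/56400.5654 = 1773.206306.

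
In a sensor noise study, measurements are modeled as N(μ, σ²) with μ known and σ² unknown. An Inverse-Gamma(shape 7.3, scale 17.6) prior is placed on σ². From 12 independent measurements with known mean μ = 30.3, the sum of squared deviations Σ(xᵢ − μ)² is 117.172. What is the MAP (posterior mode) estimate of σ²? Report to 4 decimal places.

5.3277

With known mean μ and an Inverse-Gamma(α, β) prior on σ², the Normal likelihood is conjugate: posterior is Inv-Gamma(α + n/2, β + Σ(xᵢ−μ)²/2).
Posterior: Inv-Gamma(7.3 + 12/2, 17.6 + 117.172/2) = Inv-Gamma(13.30, 76.1860).
Mode = β/(α+1) = 76.1860/14.30 = 5.3277.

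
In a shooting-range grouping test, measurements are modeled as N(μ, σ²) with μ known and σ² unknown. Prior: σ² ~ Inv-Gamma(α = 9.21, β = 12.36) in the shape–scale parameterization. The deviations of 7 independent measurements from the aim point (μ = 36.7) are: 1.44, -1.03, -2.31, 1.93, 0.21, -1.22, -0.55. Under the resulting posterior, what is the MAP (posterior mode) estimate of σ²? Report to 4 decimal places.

With known mean μ and an Inverse-Gamma(α, β) prior on σ², the Normal likelihood is conjugate: posterior is Inv-Gamma(α + n/2, β + Σ(xᵢ−μ)²/2).
Σ(xᵢ−μ)² = (1.44)² + (-1.03)² + (-2.31)² + (1.93)² + (0.21)² + (-1.22)² + (-0.55)² = 14.0305.
Posterior: Inv-Gamma(9.21 + 7/2, 12.36 + 14.0305/2) = Inv-Gamma(12.71, 19.37525).
Mode = β/(α+1) = 19.37525/13.71 = 1.4132.

1.4132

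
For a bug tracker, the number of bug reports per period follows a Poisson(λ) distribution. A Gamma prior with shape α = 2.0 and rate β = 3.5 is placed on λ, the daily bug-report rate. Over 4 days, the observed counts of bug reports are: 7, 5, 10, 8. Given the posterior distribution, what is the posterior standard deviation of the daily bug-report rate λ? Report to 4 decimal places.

0.7542

With a Gamma(shape α, rate β) prior, the Poisson likelihood is conjugate: the posterior is Gamma(α + ΣXᵢ, β + n).
Sum of counts S = 30 over n = 4 days.
Posterior: Gamma(α+S, β+n) = Gamma(2.0+30, 3.5+4) = Gamma(32.0, 7.5).
SD = √α/β = √32.0/7.5 = 0.7542.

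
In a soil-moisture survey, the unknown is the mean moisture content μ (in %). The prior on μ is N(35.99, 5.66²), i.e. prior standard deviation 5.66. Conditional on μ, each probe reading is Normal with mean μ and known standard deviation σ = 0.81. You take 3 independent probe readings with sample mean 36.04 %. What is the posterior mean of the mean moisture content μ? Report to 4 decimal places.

36.0397

For Normal data with known variance σ², a Normal(μ₀, σ₀²) prior on μ is conjugate. Posterior precision = 1/σ₀² + n/σ²; posterior mean is the precision-weighted average of μ₀ and x̄.
n·x̄ = 3·36.04 = 108.12.
σ₀² = 5.66² = 32.0356, σ² = 0.81² = 0.6561; σ² + n·σ₀² = 0.6561 + 3·32.0356 = 96.7629.
Posterior mean = (μ₀/σ₀² + n·x̄/σ²)/(1/σ₀² + n/σ²) = (σ²·μ₀ + σ₀²·n·x̄)/(σ² + n·σ₀²) = (0.6561·35.99 + 32.0356·108.12)/96.7629 = 3487.302111/96.7629 = 36.0397.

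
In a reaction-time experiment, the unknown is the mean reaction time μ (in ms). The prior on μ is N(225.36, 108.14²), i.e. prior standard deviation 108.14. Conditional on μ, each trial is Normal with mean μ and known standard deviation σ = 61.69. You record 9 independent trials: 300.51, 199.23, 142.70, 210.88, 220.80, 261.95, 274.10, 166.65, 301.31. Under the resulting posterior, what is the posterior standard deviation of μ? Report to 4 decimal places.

20.2013

For Normal data with known variance σ², a Normal(μ₀, σ₀²) prior on μ is conjugate. Posterior precision = 1/σ₀² + n/σ²; posterior mean is the precision-weighted average of μ₀ and x̄.
σ₀² = 108.14² = 11694.2596, σ² = 61.69² = 3805.6561; σ² + n·σ₀² = 3805.6561 + 9·11694.2596 = 109053.9925.
Posterior precision = 1/σ₀² + n/σ² = 1/11694.2596 + 9/3805.6561 = (σ² + n·σ₀²)/(σ₀²σ²) = 109053.9925/(11694.2596·3805.6561); posterior variance σₙ² = σ₀²σ²/(σ² + n·σ₀²) = 11694.2596·3805.6561/109053.9925 = 408.094462.
Posterior SD = √σₙ² = √(11694.2596·3805.6561/109053.9925) = 20.2013.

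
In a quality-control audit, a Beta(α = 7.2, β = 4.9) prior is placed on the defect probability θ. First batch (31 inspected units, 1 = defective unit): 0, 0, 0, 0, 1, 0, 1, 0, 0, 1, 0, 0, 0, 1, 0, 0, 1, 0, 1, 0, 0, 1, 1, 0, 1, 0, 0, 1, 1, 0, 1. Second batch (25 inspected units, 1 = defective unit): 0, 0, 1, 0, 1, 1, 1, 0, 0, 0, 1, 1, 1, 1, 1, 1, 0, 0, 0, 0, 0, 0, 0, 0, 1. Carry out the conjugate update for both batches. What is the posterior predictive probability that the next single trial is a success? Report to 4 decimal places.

0.4435

The Beta prior is conjugate to a Binomial/Bernoulli likelihood; the update adds successes to α and failures to β.
After batch 1: Beta(7.2+12, 4.9+19) = Beta(19.2, 23.9).
After batch 2: Beta(19.2+11, 23.9+14) = Beta(30.2, 37.9).
For a single future Bernoulli trial, P(success | data) = α/(α+β) = 0.4435.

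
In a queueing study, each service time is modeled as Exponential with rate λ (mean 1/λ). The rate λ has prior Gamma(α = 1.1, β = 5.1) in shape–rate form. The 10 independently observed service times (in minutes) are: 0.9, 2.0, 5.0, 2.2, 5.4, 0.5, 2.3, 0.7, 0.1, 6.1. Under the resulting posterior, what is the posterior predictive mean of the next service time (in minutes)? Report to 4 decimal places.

3.0000

With a Gamma(shape α, rate β) prior on the exponential rate λ, the posterior after n observations with total T = Σxᵢ is Gamma(α+n, β+T).
Sum of observations T = 25.2 minutes; n = 10.
Posterior: Gamma(1.1+10, 5.1+25.2) = Gamma(11.1, 30.3).
The predictive distribution for the next observation is Lomax; its mean is β/(α−1) = 30.3/10.1 = 3.0000.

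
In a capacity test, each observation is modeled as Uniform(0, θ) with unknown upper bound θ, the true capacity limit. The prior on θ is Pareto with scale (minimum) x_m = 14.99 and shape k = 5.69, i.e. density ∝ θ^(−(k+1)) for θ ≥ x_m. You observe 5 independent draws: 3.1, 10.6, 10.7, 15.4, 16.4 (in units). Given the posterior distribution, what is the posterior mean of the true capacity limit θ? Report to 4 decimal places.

A Pareto(scale x_m, shape k) prior on the upper bound θ of Uniform(0, θ) is conjugate: posterior is Pareto(max(x_m, max xᵢ), k + n).
Sample maximum = 16.4; prior scale x_m = 14.99 → posterior scale = max = 16.40.
Posterior shape = 5.69 + 5 = 10.69.
E[θ|data] = k·x_m/(k−1) = 10.69·16.40/9.69 = 18.0925.

18.0925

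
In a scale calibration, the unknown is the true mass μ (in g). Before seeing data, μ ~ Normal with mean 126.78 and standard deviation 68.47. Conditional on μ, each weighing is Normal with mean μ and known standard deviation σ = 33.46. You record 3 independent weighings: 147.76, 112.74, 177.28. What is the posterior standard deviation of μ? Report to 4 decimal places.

18.5923

For Normal data with known variance σ², a Normal(μ₀, σ₀²) prior on μ is conjugate. Posterior precision = 1/σ₀² + n/σ²; posterior mean is the precision-weighted average of μ₀ and x̄.
σ₀² = 68.47² = 4688.1409, σ² = 33.46² = 1119.5716; σ² + n·σ₀² = 1119.5716 + 3·4688.1409 = 15183.9943.
Posterior precision = 1/σ₀² + n/σ² = 1/4688.1409 + 3/1119.5716 = (σ² + n·σ₀²)/(σ₀²σ²) = 15183.9943/(4688.1409·1119.5716); posterior variance σₙ² = σ₀²σ²/(σ² + n·σ₀²) = 4688.1409·1119.5716/15183.9943 = 345.673826.
Posterior SD = √σₙ² = √(4688.1409·1119.5716/15183.9943) = 18.5923.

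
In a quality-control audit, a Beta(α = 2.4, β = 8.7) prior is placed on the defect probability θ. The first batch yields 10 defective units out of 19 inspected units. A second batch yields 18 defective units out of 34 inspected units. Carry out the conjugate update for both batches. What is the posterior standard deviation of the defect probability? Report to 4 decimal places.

The Beta prior is conjugate to a Binomial/Bernoulli likelihood; the update adds successes to α and failures to β.
After batch 1: Beta(2.4+10, 8.7+9) = Beta(12.4, 17.7).
After batch 2: Beta(12.4+18, 17.7+16) = Beta(30.4, 33.7).
Var = αβ/((α+β)²(α+β+1)) = 30.4·33.7/(64.1²·65.1) = 0.00383007; SD = √0.00383007 = 0.0619.

0.0619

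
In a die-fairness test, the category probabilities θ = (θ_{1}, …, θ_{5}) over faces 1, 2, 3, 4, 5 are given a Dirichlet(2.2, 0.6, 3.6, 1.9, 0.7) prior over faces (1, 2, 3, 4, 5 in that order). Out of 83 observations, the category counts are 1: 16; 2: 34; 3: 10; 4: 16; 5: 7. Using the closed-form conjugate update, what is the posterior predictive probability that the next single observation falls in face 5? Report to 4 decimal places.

0.0837

The Dirichlet prior is conjugate to the Multinomial likelihood: each posterior αⱼ = prior αⱼ + observed count nⱼ.
Posterior concentration: (18.2, 34.6, 13.6, 17.9, 7.7), total = 92.0.
P(next = 5 | data) = α_{5}/Σα = 0.0837.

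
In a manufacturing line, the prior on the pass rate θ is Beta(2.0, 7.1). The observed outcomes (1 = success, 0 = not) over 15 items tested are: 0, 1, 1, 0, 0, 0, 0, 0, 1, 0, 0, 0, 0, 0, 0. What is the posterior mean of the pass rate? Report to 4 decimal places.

0.2075

The Beta prior is conjugate to a Binomial/Bernoulli likelihood; the update adds successes to α and failures to β.
Posterior: Beta(α+k, β+n−k) = Beta(2.0+3, 7.1+12) = Beta(5.0, 19.1).
Posterior mean = α/(α+β) = 5.0/24.1 = 0.2075.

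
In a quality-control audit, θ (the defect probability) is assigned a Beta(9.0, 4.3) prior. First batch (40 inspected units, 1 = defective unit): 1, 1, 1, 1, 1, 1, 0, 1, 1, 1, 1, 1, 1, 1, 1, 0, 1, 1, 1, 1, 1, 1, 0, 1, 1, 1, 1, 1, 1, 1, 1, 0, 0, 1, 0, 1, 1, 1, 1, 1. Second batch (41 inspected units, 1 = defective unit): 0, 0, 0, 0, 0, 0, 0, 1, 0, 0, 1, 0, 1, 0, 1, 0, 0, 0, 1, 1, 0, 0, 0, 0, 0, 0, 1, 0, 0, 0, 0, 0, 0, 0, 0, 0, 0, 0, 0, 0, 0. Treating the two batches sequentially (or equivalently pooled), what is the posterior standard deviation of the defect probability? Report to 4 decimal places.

0.0511

The Beta prior is conjugate to a Binomial/Bernoulli likelihood; the update adds successes to α and failures to β.
After batch 1: Beta(9.0+34, 4.3+6) = Beta(43.0, 10.3).
After batch 2: Beta(43.0+7, 10.3+34) = Beta(50.0, 44.3).
Var = αβ/((α+β)²(α+β+1)) = 50.0·44.3/(94.3²·95.3) = 0.00261371; SD = √0.00261371 = 0.0511.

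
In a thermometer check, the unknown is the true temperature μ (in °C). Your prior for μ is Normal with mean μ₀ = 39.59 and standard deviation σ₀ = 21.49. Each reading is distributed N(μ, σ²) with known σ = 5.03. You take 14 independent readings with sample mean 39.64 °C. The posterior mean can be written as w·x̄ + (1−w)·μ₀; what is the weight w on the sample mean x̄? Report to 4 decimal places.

For Normal data with known variance σ², a Normal(μ₀, σ₀²) prior on μ is conjugate. Posterior precision = 1/σ₀² + n/σ²; posterior mean is the precision-weighted average of μ₀ and x̄.
σ₀² = 21.49² = 461.8201, σ² = 5.03² = 25.3009. Prior precision 1/σ₀² = 1/461.8201; data precision n/σ² = 14/25.3009.
w = (n/σ²)/(1/σ₀² + n/σ²) = n·σ₀²/(σ² + n·σ₀²) = 14·461.8201/(25.3009 + 14·461.8201) = 6465.4814/6490.7823 = 0.9961.

0.9961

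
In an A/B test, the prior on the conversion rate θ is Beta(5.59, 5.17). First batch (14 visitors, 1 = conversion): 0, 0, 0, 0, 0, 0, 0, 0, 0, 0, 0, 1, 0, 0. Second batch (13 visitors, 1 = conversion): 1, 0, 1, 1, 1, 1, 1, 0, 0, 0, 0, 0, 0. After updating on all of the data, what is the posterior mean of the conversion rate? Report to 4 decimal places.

The Beta prior is conjugate to a Binomial/Bernoulli likelihood; the update adds successes to α and failures to β.
After batch 1: Beta(5.59+1, 5.17+13) = Beta(6.59, 18.17).
After batch 2: Beta(6.59+6, 18.17+7) = Beta(12.59, 25.17).
Posterior mean = α/(α+β) = 12.59/37.76 = 0.3334.

0.3334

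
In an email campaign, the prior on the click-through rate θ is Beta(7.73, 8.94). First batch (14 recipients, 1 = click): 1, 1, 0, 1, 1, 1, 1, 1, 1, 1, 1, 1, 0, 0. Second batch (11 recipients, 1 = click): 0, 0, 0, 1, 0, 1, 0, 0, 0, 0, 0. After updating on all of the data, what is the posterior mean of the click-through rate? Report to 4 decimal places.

The Beta prior is conjugate to a Binomial/Bernoulli likelihood; the update adds successes to α and failures to β.
After batch 1: Beta(7.73+11, 8.94+3) = Beta(18.73, 11.94).
After batch 2: Beta(18.73+2, 11.94+9) = Beta(20.73, 20.94).
Posterior mean = α/(α+β) = 20.73/41.67 = 0.4975.

0.4975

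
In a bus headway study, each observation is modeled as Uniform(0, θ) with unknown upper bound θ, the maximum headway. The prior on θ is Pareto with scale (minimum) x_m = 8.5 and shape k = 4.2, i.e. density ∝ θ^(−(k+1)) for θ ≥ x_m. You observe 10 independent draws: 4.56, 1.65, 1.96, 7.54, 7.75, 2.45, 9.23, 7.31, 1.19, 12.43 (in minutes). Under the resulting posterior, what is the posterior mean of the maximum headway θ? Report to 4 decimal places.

13.3717

A Pareto(scale x_m, shape k) prior on the upper bound θ of Uniform(0, θ) is conjugate: posterior is Pareto(max(x_m, max xᵢ), k + n).
Sample maximum = 12.43; prior scale x_m = 8.5 → posterior scale = max = 12.43.
Posterior shape = 4.2 + 10 = 14.2.
E[θ|data] = k·x_m/(k−1) = 14.2·12.43/13.2 = 13.3717.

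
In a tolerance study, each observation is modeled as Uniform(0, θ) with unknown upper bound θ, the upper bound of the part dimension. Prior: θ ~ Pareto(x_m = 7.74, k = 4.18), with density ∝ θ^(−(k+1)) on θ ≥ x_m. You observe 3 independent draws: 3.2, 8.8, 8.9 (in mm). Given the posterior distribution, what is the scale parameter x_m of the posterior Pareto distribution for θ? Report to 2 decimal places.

A Pareto(scale x_m, shape k) prior on the upper bound θ of Uniform(0, θ) is conjugate: posterior is Pareto(max(x_m, max xᵢ), k + n).
Sample maximum = 8.9; prior scale x_m = 7.74 → posterior scale = max = 8.90.
Posterior shape = 4.18 + 3 = 7.18.
Posterior scale x_m = 8.90.

8.90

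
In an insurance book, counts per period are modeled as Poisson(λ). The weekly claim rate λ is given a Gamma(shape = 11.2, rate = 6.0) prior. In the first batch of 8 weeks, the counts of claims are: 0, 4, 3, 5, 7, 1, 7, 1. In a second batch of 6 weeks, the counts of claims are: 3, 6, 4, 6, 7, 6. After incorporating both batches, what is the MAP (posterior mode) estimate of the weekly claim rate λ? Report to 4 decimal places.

With a Gamma(shape α, rate β) prior, the Poisson likelihood is conjugate: the posterior is Gamma(α + ΣXᵢ, β + n).
Batch 1: sum of counts S = 28 over n = 8 weeks.
After batch 1: Gamma(α+S, β+n) = Gamma(11.2+28, 6.0+8) = Gamma(39.2, 14.0).
Batch 2: sum of counts S = 32 over n = 6 weeks.
After batch 2: Gamma(α+S, β+n) = Gamma(39.2+32, 14.0+6) = Gamma(71.2, 20.0).
Mode of Gamma(α,β) for α≥1 is (α−1)/β = 70.2/20.0 = 3.5100.

3.5100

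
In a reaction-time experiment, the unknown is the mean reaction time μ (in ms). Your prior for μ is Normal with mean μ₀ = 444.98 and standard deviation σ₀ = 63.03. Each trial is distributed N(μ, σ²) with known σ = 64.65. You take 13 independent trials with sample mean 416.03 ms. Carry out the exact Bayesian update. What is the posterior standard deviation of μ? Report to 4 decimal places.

17.2464

For Normal data with known variance σ², a Normal(μ₀, σ₀²) prior on μ is conjugate. Posterior precision = 1/σ₀² + n/σ²; posterior mean is the precision-weighted average of μ₀ and x̄.
σ₀² = 63.03² = 3972.7809, σ² = 64.65² = 4179.6225; σ² + n·σ₀² = 4179.6225 + 13·3972.7809 = 55825.7742.
Posterior precision = 1/σ₀² + n/σ² = 1/3972.7809 + 13/4179.6225 = (σ² + n·σ₀²)/(σ₀²σ²) = 55825.7742/(3972.7809·4179.6225); posterior variance σₙ² = σ₀²σ²/(σ² + n·σ₀²) = 3972.7809·4179.6225/55825.7742 = 297.438319.
Posterior SD = √σₙ² = √(3972.7809·4179.6225/55825.7742) = 17.2464.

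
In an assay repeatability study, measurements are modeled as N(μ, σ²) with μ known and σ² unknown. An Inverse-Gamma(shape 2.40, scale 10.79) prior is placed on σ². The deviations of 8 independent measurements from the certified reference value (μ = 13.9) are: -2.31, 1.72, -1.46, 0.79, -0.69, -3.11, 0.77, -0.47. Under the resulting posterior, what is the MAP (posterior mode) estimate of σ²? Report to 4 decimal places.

2.9454

With known mean μ and an Inverse-Gamma(α, β) prior on σ², the Normal likelihood is conjugate: posterior is Inv-Gamma(α + n/2, β + Σ(xᵢ−μ)²/2).
Σ(xᵢ−μ)² = (-2.31)² + (1.72)² + (-1.46)² + (0.79)² + (-0.69)² + (-3.11)² + (0.77)² + (-0.47)² = 22.0122.
Posterior: Inv-Gamma(2.40 + 8/2, 10.79 + 22.0122/2) = Inv-Gamma(6.40, 21.79610).
Mode = β/(α+1) = 21.79610/7.40 = 2.9454.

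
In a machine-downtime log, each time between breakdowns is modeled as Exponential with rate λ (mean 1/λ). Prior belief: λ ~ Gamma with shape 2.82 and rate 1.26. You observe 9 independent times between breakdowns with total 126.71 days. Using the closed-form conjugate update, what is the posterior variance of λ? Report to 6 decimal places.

With a Gamma(shape α, rate β) prior on the exponential rate λ, the posterior after n observations with total T = Σxᵢ is Gamma(α+n, β+T).
Posterior: Gamma(2.82+9, 1.26+126.71) = Gamma(11.82, 127.97).
Var = α/β² = 0.000722.

0.000722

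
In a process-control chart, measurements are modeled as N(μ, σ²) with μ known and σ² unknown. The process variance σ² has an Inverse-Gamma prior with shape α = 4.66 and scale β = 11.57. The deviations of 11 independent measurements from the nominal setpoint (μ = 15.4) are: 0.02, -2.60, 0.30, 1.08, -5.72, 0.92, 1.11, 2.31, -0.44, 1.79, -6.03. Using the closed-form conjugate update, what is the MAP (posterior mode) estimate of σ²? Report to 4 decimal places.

With known mean μ and an Inverse-Gamma(α, β) prior on σ², the Normal likelihood is conjugate: posterior is Inv-Gamma(α + n/2, β + Σ(xᵢ−μ)²/2).
Σ(xᵢ−μ)² = (0.02)² + (-2.60)² + (0.30)² + (1.08)² + (-5.72)² + (0.92)² + (1.11)² + (2.31)² + (-0.44)² + (1.79)² + (-6.03)² = 87.9084.
Posterior: Inv-Gamma(4.66 + 11/2, 11.57 + 87.9084/2) = Inv-Gamma(10.16, 55.52420).
Mode = β/(α+1) = 55.52420/11.16 = 4.9753.

4.9753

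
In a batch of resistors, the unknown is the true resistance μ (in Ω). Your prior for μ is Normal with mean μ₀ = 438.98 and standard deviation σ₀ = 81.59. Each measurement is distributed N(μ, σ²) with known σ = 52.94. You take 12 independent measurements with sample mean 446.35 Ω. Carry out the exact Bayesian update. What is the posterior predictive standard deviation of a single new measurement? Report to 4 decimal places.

55.0298

For Normal data with known variance σ², a Normal(μ₀, σ₀²) prior on μ is conjugate. Posterior precision = 1/σ₀² + n/σ²; posterior mean is the precision-weighted average of μ₀ and x̄.
σ₀² = 81.59² = 6656.9281, σ² = 52.94² = 2802.6436; σ² + n·σ₀² = 2802.6436 + 12·6656.9281 = 82685.7808.
Posterior precision = 1/σ₀² + n/σ² = 1/6656.9281 + 12/2802.6436 = (σ² + n·σ₀²)/(σ₀²σ²) = 82685.7808/(6656.9281·2802.6436); posterior variance σₙ² = σ₀²σ²/(σ² + n·σ₀²) = 6656.9281·2802.6436/82685.7808 = 225.637307.
Predictive variance for one new observation = σₙ² + σ² = 6656.9281·2802.6436/82685.7808 + 2802.6436 = σ²·(σ₀² + 82685.7808)/82685.7808 = 2802.6436·89342.7089/82685.7808 = 3028.280907; SD = √(2802.6436·89342.7089/82685.7808) = 55.0298.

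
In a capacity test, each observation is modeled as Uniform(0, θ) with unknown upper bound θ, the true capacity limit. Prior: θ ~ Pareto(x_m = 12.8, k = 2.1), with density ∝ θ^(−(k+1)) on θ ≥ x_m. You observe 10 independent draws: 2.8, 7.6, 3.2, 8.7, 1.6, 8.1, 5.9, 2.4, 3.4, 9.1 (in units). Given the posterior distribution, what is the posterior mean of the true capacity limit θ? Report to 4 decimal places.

A Pareto(scale x_m, shape k) prior on the upper bound θ of Uniform(0, θ) is conjugate: posterior is Pareto(max(x_m, max xᵢ), k + n).
Sample maximum = 9.1; prior scale x_m = 12.8 → posterior scale = max = 12.8.
Posterior shape = 2.1 + 10 = 12.1.
E[θ|data] = k·x_m/(k−1) = 12.1·12.8/11.1 = 13.9532.

13.9532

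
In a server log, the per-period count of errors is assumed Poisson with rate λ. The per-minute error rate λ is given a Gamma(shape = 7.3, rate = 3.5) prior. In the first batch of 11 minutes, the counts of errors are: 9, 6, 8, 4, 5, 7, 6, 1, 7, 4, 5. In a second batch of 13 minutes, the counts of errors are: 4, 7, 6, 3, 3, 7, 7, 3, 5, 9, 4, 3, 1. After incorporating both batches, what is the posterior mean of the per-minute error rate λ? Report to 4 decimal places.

With a Gamma(shape α, rate β) prior, the Poisson likelihood is conjugate: the posterior is Gamma(α + ΣXᵢ, β + n).
Batch 1: sum of counts S = 62 over n = 11 minutes.
After batch 1: Gamma(α+S, β+n) = Gamma(7.3+62, 3.5+11) = Gamma(69.3, 14.5).
Batch 2: sum of counts S = 62 over n = 13 minutes.
After batch 2: Gamma(α+S, β+n) = Gamma(69.3+62, 14.5+13) = Gamma(131.3, 27.5).
Posterior mean = α/β = 131.3/27.5 = 4.7745.

4.7745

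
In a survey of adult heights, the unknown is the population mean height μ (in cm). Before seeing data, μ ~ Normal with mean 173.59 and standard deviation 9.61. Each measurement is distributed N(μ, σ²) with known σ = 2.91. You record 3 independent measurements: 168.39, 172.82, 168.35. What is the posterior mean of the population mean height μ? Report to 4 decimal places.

For Normal data with known variance σ², a Normal(μ₀, σ₀²) prior on μ is conjugate. Posterior precision = 1/σ₀² + n/σ²; posterior mean is the precision-weighted average of μ₀ and x̄.
Σxᵢ = 168.39 + 172.82 + 168.35 = 509.56, so n·x̄ = 509.56.
σ₀² = 9.61² = 92.3521, σ² = 2.91² = 8.4681; σ² + n·σ₀² = 8.4681 + 3·92.3521 = 285.5244.
Posterior mean = (μ₀/σ₀² + n·x̄/σ²)/(1/σ₀² + n/σ²) = (σ²·μ₀ + σ₀²·n·x̄)/(σ² + n·σ₀²) = (8.4681·173.59 + 92.3521·509.56)/285.5244 = 48528.913555/285.5244 = 169.9642.

169.9642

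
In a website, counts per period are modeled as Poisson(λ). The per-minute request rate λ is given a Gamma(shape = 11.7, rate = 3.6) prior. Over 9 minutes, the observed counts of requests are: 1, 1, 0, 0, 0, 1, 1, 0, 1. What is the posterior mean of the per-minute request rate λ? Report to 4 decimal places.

With a Gamma(shape α, rate β) prior, the Poisson likelihood is conjugate: the posterior is Gamma(α + ΣXᵢ, β + n).
Sum of counts S = 5 over n = 9 minutes.
Posterior: Gamma(α+S, β+n) = Gamma(11.7+5, 3.6+9) = Gamma(16.7, 12.6).
Posterior mean = α/β = 16.7/12.6 = 1.3254.

1.3254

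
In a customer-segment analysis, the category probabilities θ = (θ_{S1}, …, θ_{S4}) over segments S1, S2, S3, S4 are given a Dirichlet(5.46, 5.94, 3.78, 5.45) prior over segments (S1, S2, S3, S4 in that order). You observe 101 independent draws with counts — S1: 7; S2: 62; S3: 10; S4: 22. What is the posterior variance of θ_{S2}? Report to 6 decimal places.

The Dirichlet prior is conjugate to the Multinomial likelihood: each posterior αⱼ = prior αⱼ + observed count nⱼ.
Posterior concentration: (12.46, 67.94, 13.78, 27.45), total = 121.63.
Var[θ_j] = α_j(Σα−α_j)/((Σα)²(Σα+1)) = 67.94·53.69/(121.63²·122.63) = 0.002011.

0.002011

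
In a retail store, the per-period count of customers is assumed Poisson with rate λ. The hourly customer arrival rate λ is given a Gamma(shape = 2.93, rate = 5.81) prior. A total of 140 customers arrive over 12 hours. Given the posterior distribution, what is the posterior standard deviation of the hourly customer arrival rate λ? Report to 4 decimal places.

0.6713

With a Gamma(shape α, rate β) prior, the Poisson likelihood is conjugate: the posterior is Gamma(α + ΣXᵢ, β + n).
Posterior: Gamma(α+S, β+n) = Gamma(2.93+140, 5.81+12) = Gamma(142.93, 17.81).
SD = √α/β = √142.93/17.81 = 0.6713.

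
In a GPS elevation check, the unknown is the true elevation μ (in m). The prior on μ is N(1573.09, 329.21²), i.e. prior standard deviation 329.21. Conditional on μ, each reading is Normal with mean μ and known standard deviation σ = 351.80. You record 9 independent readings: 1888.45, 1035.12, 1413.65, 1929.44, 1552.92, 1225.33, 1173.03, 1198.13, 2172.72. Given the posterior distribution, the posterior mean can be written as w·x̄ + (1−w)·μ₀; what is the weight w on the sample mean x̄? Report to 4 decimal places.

For Normal data with known variance σ², a Normal(μ₀, σ₀²) prior on μ is conjugate. Posterior precision = 1/σ₀² + n/σ²; posterior mean is the precision-weighted average of μ₀ and x̄.
σ₀² = 329.21² = 108379.2241, σ² = 351.80² = 123763.24. Prior precision 1/σ₀² = 1/108379.2241; data precision n/σ² = 9/123763.24.
w = (n/σ²)/(1/σ₀² + n/σ²) = n·σ₀²/(σ² + n·σ₀²) = 9·108379.2241/(123763.24 + 9·108379.2241) = 975413.0169/1099176.2569 = 0.8874.

0.8874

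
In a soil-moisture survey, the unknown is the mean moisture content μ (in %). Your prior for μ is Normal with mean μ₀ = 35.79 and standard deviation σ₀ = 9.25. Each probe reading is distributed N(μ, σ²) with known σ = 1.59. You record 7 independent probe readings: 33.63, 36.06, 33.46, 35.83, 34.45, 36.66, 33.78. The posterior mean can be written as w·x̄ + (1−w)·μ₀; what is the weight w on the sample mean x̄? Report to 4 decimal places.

0.9958

For Normal data with known variance σ², a Normal(μ₀, σ₀²) prior on μ is conjugate. Posterior precision = 1/σ₀² + n/σ²; posterior mean is the precision-weighted average of μ₀ and x̄.
σ₀² = 9.25² = 85.5625, σ² = 1.59² = 2.5281. Prior precision 1/σ₀² = 1/85.5625; data precision n/σ² = 7/2.5281.
w = (n/σ²)/(1/σ₀² + n/σ²) = n·σ₀²/(σ² + n·σ₀²) = 7·85.5625/(2.5281 + 7·85.5625) = 598.9375/601.4656 = 0.9958.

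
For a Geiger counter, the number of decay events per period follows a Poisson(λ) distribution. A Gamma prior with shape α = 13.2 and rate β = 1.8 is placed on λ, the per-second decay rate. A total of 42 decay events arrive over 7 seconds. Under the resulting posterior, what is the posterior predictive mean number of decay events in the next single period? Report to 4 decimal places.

With a Gamma(shape α, rate β) prior, the Poisson likelihood is conjugate: the posterior is Gamma(α + ΣXᵢ, β + n).
Posterior: Gamma(α+S, β+n) = Gamma(13.2+42, 1.8+7) = Gamma(55.2, 8.8).
The predictive distribution for one future period is NegBinom with mean α/β = 6.2727.

6.2727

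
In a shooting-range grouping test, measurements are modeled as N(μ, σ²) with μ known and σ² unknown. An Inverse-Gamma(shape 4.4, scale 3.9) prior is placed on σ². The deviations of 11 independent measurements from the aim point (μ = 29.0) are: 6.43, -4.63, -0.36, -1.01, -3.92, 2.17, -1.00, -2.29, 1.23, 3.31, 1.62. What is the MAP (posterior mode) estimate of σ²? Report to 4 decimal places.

With known mean μ and an Inverse-Gamma(α, β) prior on σ², the Normal likelihood is conjugate: posterior is Inv-Gamma(α + n/2, β + Σ(xᵢ−μ)²/2).
Σ(xᵢ−μ)² = (6.43)² + (-4.63)² + (-0.36)² + (-1.01)² + (-3.92)² + (2.17)² + (-1.00)² + (-2.29)² + (1.23)² + (3.31)² + (1.62)² = 105.3443.
Posterior: Inv-Gamma(4.4 + 11/2, 3.9 + 105.3443/2) = Inv-Gamma(9.90, 56.57215).
Mode = β/(α+1) = 56.57215/10.90 = 5.1901.

5.1901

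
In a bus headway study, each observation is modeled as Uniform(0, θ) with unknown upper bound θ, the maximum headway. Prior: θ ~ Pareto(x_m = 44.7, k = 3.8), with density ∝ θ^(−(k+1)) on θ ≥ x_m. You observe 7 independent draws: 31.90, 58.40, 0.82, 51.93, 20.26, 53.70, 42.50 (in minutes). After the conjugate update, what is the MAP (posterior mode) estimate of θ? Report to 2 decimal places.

58.40

A Pareto(scale x_m, shape k) prior on the upper bound θ of Uniform(0, θ) is conjugate: posterior is Pareto(max(x_m, max xᵢ), k + n).
Sample maximum = 58.40; prior scale x_m = 44.7 → posterior scale = max = 58.40.
Posterior shape = 3.8 + 7 = 10.8.
The Pareto density is decreasing on [x_m, ∞), so the mode is x_m = 58.40.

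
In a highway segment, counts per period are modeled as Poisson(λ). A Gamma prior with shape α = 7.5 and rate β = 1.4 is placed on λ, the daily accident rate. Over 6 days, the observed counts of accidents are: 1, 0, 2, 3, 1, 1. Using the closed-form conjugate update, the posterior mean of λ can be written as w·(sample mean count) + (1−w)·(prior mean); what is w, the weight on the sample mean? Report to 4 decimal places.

0.8108

With a Gamma(shape α, rate β) prior, the Poisson likelihood is conjugate: the posterior is Gamma(α + ΣXᵢ, β + n).
Posterior mean = (α₀+S)/(β₀+n) = [n/(β₀+n)]·(S/n) + [β₀/(β₀+n)]·(α₀/β₀), so only n and β₀ enter the weight.
Weight on data w = n/(β₀+n) = 6/(1.4+6) = 6/7.4 = 0.8108.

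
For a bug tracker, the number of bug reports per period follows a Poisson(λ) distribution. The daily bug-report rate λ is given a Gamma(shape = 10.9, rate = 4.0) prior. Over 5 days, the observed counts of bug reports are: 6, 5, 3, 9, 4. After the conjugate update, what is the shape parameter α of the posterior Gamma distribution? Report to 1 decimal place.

With a Gamma(shape α, rate β) prior, the Poisson likelihood is conjugate: the posterior is Gamma(α + ΣXᵢ, β + n).
Sum of counts S = 27 over n = 5 days.
Posterior: Gamma(α+S, β+n) = Gamma(10.9+27, 4.0+5) = Gamma(37.9, 9.0).
Posterior α = 37.9.

37.9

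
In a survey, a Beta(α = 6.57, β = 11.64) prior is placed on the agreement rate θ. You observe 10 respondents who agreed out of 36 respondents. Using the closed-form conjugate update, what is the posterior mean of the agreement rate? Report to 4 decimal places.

0.3057

The Beta prior is conjugate to a Binomial/Bernoulli likelihood; the update adds successes to α and failures to β.
Posterior: Beta(α+k, β+n−k) = Beta(6.57+10, 11.64+26) = Beta(16.57, 37.64).
Posterior mean = α/(α+β) = 16.57/54.21 = 0.3057.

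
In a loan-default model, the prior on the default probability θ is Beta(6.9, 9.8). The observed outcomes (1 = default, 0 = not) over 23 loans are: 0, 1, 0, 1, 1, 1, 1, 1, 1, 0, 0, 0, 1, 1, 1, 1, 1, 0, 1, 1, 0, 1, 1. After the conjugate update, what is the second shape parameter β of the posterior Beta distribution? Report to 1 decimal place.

16.8

The Beta prior is conjugate to a Binomial/Bernoulli likelihood; the update adds successes to α and failures to β.
Posterior: Beta(α+k, β+n−k) = Beta(6.9+16, 9.8+7) = Beta(22.9, 16.8).
Posterior β = 16.8.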